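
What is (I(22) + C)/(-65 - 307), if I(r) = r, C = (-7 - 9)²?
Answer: -139/186 ≈ -0.74731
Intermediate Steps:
C = 256 (C = (-16)² = 256)
(I(22) + C)/(-65 - 307) = (22 + 256)/(-65 - 307) = 278/(-372) = 278*(-1/372) = -139/186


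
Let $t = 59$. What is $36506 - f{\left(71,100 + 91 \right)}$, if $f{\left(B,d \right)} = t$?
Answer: $36447$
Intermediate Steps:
$f{\left(B,d \right)} = 59$
$36506 - f{\left(71,100 + 91 \right)} = 36506 - 59 = 36447$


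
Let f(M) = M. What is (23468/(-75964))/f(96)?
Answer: -5867/1823136 ≈ -0.0032181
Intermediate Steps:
(23468/(-75964))/f(96) = (23468/(-75964))/96 = (23468*(-1/75964))*(1/96) = -5867/18991*1/96 = -5867/1823136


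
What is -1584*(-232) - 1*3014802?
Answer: -2647314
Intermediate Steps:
-1584*(-232) - 1*3014802 = 367488 - 3014802 = -2647314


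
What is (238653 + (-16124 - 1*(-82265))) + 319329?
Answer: 624123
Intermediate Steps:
(238653 + (-16124 - 1*(-82265))) + 319329 = (238653 + (-16124 + 82265)) + 319329 = (238653 + 66141) + 319329 = 304794 + 319329 = 624123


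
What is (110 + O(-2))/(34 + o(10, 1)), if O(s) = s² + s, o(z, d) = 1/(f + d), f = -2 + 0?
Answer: 112/33 ≈ 3.3939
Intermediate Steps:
f = -2
o(z, d) = 1/(-2 + d)
O(s) = s + s²
(110 + O(-2))/(34 + o(10, 1)) = (110 - 2*(1 - 2))/(34 + 1/(-2 + 1)) = (110 - 2*(-1))/(34 + 1/(-1)) = (110 + 2)/(34 - 1) = 112/33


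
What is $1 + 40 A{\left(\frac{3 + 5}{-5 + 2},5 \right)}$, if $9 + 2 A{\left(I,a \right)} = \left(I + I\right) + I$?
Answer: $-339$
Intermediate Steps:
$A{\left(I,a \right)} = - \frac{9}{2} + \frac{3 I}{2}$ ($A{\left(I,a \right)} = - \frac{9}{2} + \frac{\left(I + I\right) + I}{2} = - \frac{9}{2} + \frac{2 I + I}{2} = - \frac{9}{2} + \frac{3 I}{2}$)
$1 + 40 A{\left(\frac{3 + 5}{-5 + 2},5 \right)} = 1 + 40 \left(- \frac{9}{2} + \frac{3 \frac{3 + 5}{-5 + 2}}{2}\right) = 1 + 40 \left(- \frac{9}{2} + \frac{3 \frac{8}{-3}}{2}\right) = 1 + 40 \left(- \frac{9}{2} + \frac{3 \cdot 8 \left(- \frac{1}{3}\right)}{2}\right) = 1 + 40 \left(- \frac{9}{2} + \frac{3}{2} \left(- \frac{8}{3}\right)\right) = 1 + 40 \left(- \frac{9}{2} - 4\right) = 1 + 40 \left(- \frac{17}{2}\right) = 1 - 340 = -339$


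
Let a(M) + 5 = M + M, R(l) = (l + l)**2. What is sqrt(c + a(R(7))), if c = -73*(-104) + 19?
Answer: sqrt(7998) ≈ 89.432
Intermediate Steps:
R(l) = 4*l**2 (R(l) = (2*l)**2 = 4*l**2)
a(M) = -5 + 2*M (a(M) = -5 + (M + M) = -5 + 2*M)
c = 7611 (c = 7592 + 19 = 7611)
sqrt(c + a(R(7))) = sqrt(7611 + (-5 + 2*(4*7**2))) = sqrt(7611 + (-5 + 2*(4*49))) = sqrt(7611 + (-5 + 2*196)) = sqrt(7611 + (-5 + 392)) = sqrt(7611 + 387) = sqrt(7998)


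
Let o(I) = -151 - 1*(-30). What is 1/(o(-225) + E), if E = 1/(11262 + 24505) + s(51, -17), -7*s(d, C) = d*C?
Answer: 250369/715347 ≈ 0.35000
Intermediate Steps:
o(I) = -121 (o(I) = -151 + 30 = -121)
s(d, C) = -C*d/7 (s(d, C) = -d*C/7 = -C*d/7)
E = 31009996/250369 (E = 1/(11262 + 24505) - 1/7*(-17)*51 = 1/35767 + 867/7 = 31009996/250369 ≈ 123.86)
1/(o(-225) + E) = 1/(-121 + 31009996/250369) = 1/(715347/250369) = 250369/715347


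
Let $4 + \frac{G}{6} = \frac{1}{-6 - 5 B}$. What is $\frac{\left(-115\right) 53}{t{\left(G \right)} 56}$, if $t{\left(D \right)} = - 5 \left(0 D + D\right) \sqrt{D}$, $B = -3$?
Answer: $\frac{3657 i \sqrt{210}}{274400} \approx 0.19313 i$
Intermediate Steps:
$G = - \frac{70}{3}$ ($G = -24 + \frac{6}{-6 - -15} = -24 + \frac{6}{-6 + 15} = -24 + \frac{6}{9} = -24 + 6 \cdot \frac{1}{9} = -24 + \frac{2}{3} = - \frac{70}{3} \approx -23.333$)
$t{\left(D \right)} = - 5 D^{\frac{3}{2}}$ ($t{\left(D \right)} = - 5 \left(0 + D\right) \sqrt{D} = - 5 D \sqrt{D} = - 5 D^{\frac{3}{2}}$)
$\frac{\left(-115\right) 53}{t{\left(G \right)} 56} = \frac{\left(-115\right) 53}{- 5 \left(- \frac{70}{3}\right)^{\frac{3}{2}} \cdot 56} = - \frac{6095}{- 5 \left(- \frac{70 i \sqrt{210}}{9}\right) 56} = - \frac{6095}{\frac{350 i \sqrt{210}}{9} \cdot 56} = - \frac{6095}{\frac{19600}{9} i \sqrt{210}} = - 6095 \left(- \frac{3 i \sqrt{210}}{1372000}\right) = \frac{3657 i \sqrt{210}}{274400}$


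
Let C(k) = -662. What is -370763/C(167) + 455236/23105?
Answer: 8867845347/15295510 ≈ 579.77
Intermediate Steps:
-370763/C(167) + 455236/23105 = -370763/(-662) + 455236/23105 = -370763*(-1/662) + 455236*(1/23105) = 370763/662 + 455236/23105 = 8867845347/15295510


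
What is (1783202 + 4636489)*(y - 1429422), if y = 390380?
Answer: -6670328576022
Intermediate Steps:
(1783202 + 4636489)*(y - 1429422) = (1783202 + 4636489)*(390380 - 1429422) = 6419691*(-1039042) = -6670328576022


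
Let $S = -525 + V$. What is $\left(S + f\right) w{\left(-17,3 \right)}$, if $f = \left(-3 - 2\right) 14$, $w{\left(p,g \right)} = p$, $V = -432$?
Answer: $17459$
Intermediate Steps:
$S = -957$ ($S = -525 - 432 = -957$)
$f = -70$ ($f = \left(-5\right) 14 = -70$)
$\left(S + f\right) w{\left(-17,3 \right)} = \left(-957 - 70\right) \left(-17\right) = \left(-1027\right) \left(-17\right) = 17459$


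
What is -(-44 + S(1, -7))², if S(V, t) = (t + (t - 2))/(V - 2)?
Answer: -784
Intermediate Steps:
S(V, t) = (-2 + 2*t)/(-2 + V) (S(V, t) = (t + (-2 + t))/(-2 + V) = (-2 + 2*t)/(-2 + V))
-(-44 + S(1, -7))² = -(-44 + 2*(-1 - 7)/(-2 + 1))² = -(-44 + 2*(-8)/(-1))² = -(-44 + 2*(-1)*(-8))² = -(-44 + 16)² = -1*(-28)² = -1*784 = -784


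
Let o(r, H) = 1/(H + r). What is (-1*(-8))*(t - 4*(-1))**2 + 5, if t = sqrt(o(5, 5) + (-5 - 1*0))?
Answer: 469/5 + 224*I*sqrt(10)/5 ≈ 93.8 + 141.67*I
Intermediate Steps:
t = 7*I*sqrt(10)/10 (t = sqrt(1/(5 + 5) + (-5 - 1*0)) = sqrt(1/10 + (-5 + 0)) = sqrt(1/10 - 5) = sqrt(-49/10) = 7*I*sqrt(10)/10 ≈ 2.2136*I)
(-1*(-8))*(t - 4*(-1))**2 + 5 = (-1*(-8))*(7*I*sqrt(10)/10 - 4*(-1))**2 + 5 = 8*(7*I*sqrt(10)/10 + 4)**2 + 5 = 8*(4 + 7*I*sqrt(10)/10)**2 + 5 = 5 + 8*(4 + 7*I*sqrt(10)/10)**2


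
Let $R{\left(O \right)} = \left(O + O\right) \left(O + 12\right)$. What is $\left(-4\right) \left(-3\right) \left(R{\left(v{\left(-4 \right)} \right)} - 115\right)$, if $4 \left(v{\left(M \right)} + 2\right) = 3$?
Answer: $- \frac{3405}{2} \approx -1702.5$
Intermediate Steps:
$v{\left(M \right)} = - \frac{5}{4}$ ($v{\left(M \right)} = -2 + \frac{1}{4} \cdot 3 = -2 + \frac{3}{4} = - \frac{5}{4}$)
$R{\left(O \right)} = 2 O \left(12 + O\right)$
$\left(-4\right) \left(-3\right) \left(R{\left(v{\left(-4 \right)} \right)} - 115\right) = \left(-4\right) \left(-3\right) \left(2 \left(- \frac{5}{4}\right) \left(12 - \frac{5}{4}\right) - 115\right) = 12 \left(2 \left(- \frac{5}{4}\right) \frac{43}{4} - 115\right) = 12 \left(- \frac{215}{8} - 115\right) = 12 \left(- \frac{1135}{8}\right) = - \frac{3405}{2}$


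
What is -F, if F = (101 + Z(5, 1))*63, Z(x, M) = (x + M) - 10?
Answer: -6111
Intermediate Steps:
Z(x, M) = -10 + M + x (Z(x, M) = (M + x) - 10 = -10 + M + x)
F = 6111 (F = (101 + (-10 + 1 + 5))*63 = (101 - 4)*63 = 97*63 = 6111)
-F = -1*6111 = -6111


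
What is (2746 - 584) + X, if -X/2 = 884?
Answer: 394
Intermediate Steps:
X = -1768 (X = -2*884 = -1768)
(2746 - 584) + X = (2746 - 584) - 1768 = 2162 - 1768 = 394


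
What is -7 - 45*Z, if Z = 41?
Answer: -1852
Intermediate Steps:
-7 - 45*Z = -7 - 45*41 = -7 - 1845 = -1852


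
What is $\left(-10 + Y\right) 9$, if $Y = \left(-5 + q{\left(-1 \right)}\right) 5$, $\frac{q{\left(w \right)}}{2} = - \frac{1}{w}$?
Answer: $-225$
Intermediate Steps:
$q{\left(w \right)} = - \frac{2}{w}$ ($q{\left(w \right)} = 2 \left(- \frac{1}{w}\right) = - \frac{2}{w}$)
$Y = -15$ ($Y = \left(-5 - \frac{2}{-1}\right) 5 = \left(-5 - -2\right) 5 = \left(-5 + 2\right) 5 = \left(-3\right) 5 = -15$)
$\left(-10 + Y\right) 9 = \left(-10 - 15\right) 9 = \left(-25\right) 9 = -225$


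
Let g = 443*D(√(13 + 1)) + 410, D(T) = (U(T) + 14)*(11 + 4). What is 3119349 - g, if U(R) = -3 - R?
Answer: 3045844 + 6645*√14 ≈ 3.0707e+6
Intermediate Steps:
D(T) = 165 - 15*T (D(T) = ((-3 - T) + 14)*(11 + 4) = (11 - T)*15 = 165 - 15*T)
g = 73505 - 6645*√14 (g = 443*(165 - 15*√(13 + 1)) + 410 = 443*(165 - 15*√14) + 410 = (73095 - 6645*√14) + 410 = 73505 - 6645*√14 ≈ 48642.)
3119349 - g = 3119349 - (73505 - 6645*√14) = 3119349 + (-73505 + 6645*√14) = 3045844 + 6645*√14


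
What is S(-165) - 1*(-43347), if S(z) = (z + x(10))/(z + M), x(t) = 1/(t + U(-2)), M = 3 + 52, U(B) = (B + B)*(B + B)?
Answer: 123976709/2860 ≈ 43349.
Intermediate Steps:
U(B) = 4*B² (U(B) = (2*B)*(2*B) = 4*B²)
M = 55
x(t) = 1/(16 + t) (x(t) = 1/(t + 4*(-2)²) = 1/(t + 4*4) = 1/(t + 16) = 1/(16 + t))
S(z) = (1/26 + z)/(55 + z) (S(z) = (z + 1/(16 + 10))/(z + 55) = (z + 1/26)/(55 + z) = (1/26 + z)/(55 + z))
S(-165) - 1*(-43347) = (1/26 - 165)/(55 - 165) - 1*(-43347) = -4289/26/(-110) + 43347 = -1/110*(-4289/26) + 43347 = 4289/2860 + 43347 = 123976709/2860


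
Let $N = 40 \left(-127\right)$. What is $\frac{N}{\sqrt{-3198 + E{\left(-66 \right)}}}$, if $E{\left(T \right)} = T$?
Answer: $\frac{635 i \sqrt{51}}{51} \approx 88.918 i$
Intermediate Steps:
$N = -5080$
$\frac{N}{\sqrt{-3198 + E{\left(-66 \right)}}} = - \frac{5080}{\sqrt{-3198 - 66}} = - \frac{5080}{\sqrt{-3264}} = - \frac{5080}{8 i \sqrt{51}} = - 5080 \left(- \frac{i \sqrt{51}}{408}\right) = \frac{635 i \sqrt{51}}{51}$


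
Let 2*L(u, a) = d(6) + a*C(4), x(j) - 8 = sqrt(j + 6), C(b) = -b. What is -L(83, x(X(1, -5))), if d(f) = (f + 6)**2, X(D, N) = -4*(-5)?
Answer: -56 + 2*sqrt(26) ≈ -45.802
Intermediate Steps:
X(D, N) = 20
d(f) = (6 + f)**2
x(j) = 8 + sqrt(6 + j) (x(j) = 8 + sqrt(j + 6) = 8 + sqrt(6 + j))
L(u, a) = 72 - 2*a (L(u, a) = ((6 + 6)**2 + a*(-1*4))/2 = (12**2 + a*(-4))/2 = (144 - 4*a)/2 = 72 - 2*a)
-L(83, x(X(1, -5))) = -(72 - 2*(8 + sqrt(6 + 20))) = -(72 - 2*(8 + sqrt(26))) = -(72 + (-16 - 2*sqrt(26))) = -(56 - 2*sqrt(26)) = -56 + 2*sqrt(26)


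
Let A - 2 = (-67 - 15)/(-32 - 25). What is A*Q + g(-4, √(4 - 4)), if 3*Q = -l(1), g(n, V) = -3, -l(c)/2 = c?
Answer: -121/171 ≈ -0.70760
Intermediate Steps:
l(c) = -2*c
A = 196/57 (A = 2 + (-67 - 15)/(-32 - 25) = 2 - 82/(-57) = 2 - 82*(-1/57) = 2 + 82/57 = 196/57 ≈ 3.4386)
Q = ⅔ (Q = (-(-2))/3 = (-1*(-2))/3 = (⅓)*2 = ⅔ ≈ 0.66667)
A*Q + g(-4, √(4 - 4)) = (196/57)*(⅔) - 3 = 392/171 - 3 = -121/171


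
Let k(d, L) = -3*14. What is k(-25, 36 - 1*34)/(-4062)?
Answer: 7/677 ≈ 0.010340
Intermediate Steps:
k(d, L) = -42
k(-25, 36 - 1*34)/(-4062) = -42/(-4062) = -42*(-1/4062) = 7/677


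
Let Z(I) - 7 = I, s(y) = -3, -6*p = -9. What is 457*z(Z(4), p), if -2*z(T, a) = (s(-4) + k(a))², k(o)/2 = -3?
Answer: -37017/2 ≈ -18509.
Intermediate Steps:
p = 3/2 (p = -⅙*(-9) = 3/2 ≈ 1.5000)
k(o) = -6 (k(o) = 2*(-3) = -6)
Z(I) = 7 + I
z(T, a) = -81/2 (z(T, a) = -(-3 - 6)²/2 = -½*(-9)² = -½*81 = -81/2)
457*z(Z(4), p) = 457*(-81/2) = -37017/2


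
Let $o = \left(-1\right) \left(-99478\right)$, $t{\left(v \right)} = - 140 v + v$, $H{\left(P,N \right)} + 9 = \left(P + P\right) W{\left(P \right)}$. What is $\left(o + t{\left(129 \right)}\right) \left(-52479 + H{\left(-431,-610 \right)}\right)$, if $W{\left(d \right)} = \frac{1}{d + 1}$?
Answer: $- \frac{920216224483}{215} \approx -4.2801 \cdot 10^{9}$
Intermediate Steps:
$W{\left(d \right)} = \frac{1}{1 + d}$
$H{\left(P,N \right)} = -9 + \frac{2 P}{1 + P}$ ($H{\left(P,N \right)} = -9 + \frac{P + P}{1 + P} = -9 + \frac{2 P}{1 + P}$)
$t{\left(v \right)} = - 139 v$
$o = 99478$
$\left(o + t{\left(129 \right)}\right) \left(-52479 + H{\left(-431,-610 \right)}\right) = \left(99478 - 17931\right) \left(-52479 + \frac{-9 - -3017}{1 - 431}\right) = \left(99478 - 17931\right) \left(-52479 + \frac{-9 + 3017}{-430}\right) = 81547 \left(-52479 - \frac{1504}{215}\right) = 81547 \left(- \frac{11284489}{215}\right) = - \frac{920216224483}{215}$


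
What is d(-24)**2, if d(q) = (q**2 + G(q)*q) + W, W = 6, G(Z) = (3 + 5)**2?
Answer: 910116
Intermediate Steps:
G(Z) = 64 (G(Z) = 8**2 = 64)
d(q) = 6 + q**2 + 64*q (d(q) = (q**2 + 64*q) + 6 = 6 + q**2 + 64*q)
d(-24)**2 = (6 + (-24)**2 + 64*(-24))**2 = (6 + 576 - 1536)**2 = (-954)**2 = 910116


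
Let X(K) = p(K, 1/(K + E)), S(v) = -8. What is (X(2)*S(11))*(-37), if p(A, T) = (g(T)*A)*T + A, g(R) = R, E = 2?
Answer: 629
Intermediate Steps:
p(A, T) = A + A*T² (p(A, T) = (T*A)*T + A = (A*T)*T + A = A*T² + A = A + A*T²)
X(K) = K*(1 + (2 + K)⁻²) (X(K) = K*(1 + (1/(K + 2))²) = K*(1 + (1/(2 + K))²) = K*(1 + (2 + K)⁻²))
(X(2)*S(11))*(-37) = ((2 + 2/(2 + 2)²)*(-8))*(-37) = ((2 + 2/4²)*(-8))*(-37) = ((2 + 2*(1/16))*(-8))*(-37) = ((2 + ⅛)*(-8))*(-37) = ((17/8)*(-8))*(-37) = -17*(-37) = 629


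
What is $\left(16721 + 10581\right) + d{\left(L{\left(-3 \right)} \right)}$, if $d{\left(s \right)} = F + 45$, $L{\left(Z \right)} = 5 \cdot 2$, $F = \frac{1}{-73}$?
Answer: $\frac{1996330}{73} \approx 27347.0$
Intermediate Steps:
$F = - \frac{1}{73} \approx -0.013699$
$L{\left(Z \right)} = 10$
$d{\left(s \right)} = \frac{3284}{73}$ ($d{\left(s \right)} = - \frac{1}{73} + 45 = \frac{3284}{73}$)
$\left(16721 + 10581\right) + d{\left(L{\left(-3 \right)} \right)} = \left(16721 + 10581\right) + \frac{3284}{73} = 27302 + \frac{3284}{73} = \frac{1996330}{73}$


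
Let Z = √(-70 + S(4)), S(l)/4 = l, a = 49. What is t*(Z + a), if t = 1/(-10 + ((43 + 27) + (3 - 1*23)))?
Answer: 49/40 + 3*I*√6/40 ≈ 1.225 + 0.18371*I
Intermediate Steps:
S(l) = 4*l
t = 1/40 (t = 1/(-10 + (70 + (3 - 23))) = 1/(-10 + (70 - 20)) = 1/(-10 + 50) = 1/40 ≈ 0.025000)
Z = 3*I*√6 (Z = √(-70 + 4*4) = √(-70 + 16) = √(-54) = 3*I*√6 ≈ 7.3485*I)
t*(Z + a) = (3*I*√6 + 49)/40 = (49 + 3*I*√6)/40 = 49/40 + 3*I*√6/40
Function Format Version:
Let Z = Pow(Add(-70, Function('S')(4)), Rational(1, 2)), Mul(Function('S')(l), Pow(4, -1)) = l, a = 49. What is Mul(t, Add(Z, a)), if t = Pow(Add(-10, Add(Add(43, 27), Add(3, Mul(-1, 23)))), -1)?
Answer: Add(Rational(49, 40), Mul(Rational(3, 40), I, Pow(6, Rational(1, 2)))) ≈ Add(1.2250, Mul(0.18371, I))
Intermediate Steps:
Function('S')(l) = Mul(4, l)
t = Rational(1, 40) (t = Pow(Add(-10, Add(70, Add(3, -23))), -1) = Pow(Add(-10, Add(70, -20)), -1) = Pow(Add(-10, 50), -1) = Pow(40, -1) = Rational(1, 40) ≈ 0.025000)
Z = Mul(3, I, Pow(6, Rational(1, 2))) (Z = Pow(Add(-70, Mul(4, 4)), Rational(1, 2)) = Pow(Add(-70, 16), Rational(1, 2)) = Pow(-54, Rational(1, 2)) = Mul(3, I, Pow(6, Rational(1, 2))) ≈ Mul(7.3485, I))
Mul(t, Add(Z, a)) = Mul(Rational(1, 40), Add(Mul(3, I, Pow(6, Rational(1, 2))), 49)) = Mul(Rational(1, 40), Add(49, Mul(3, I, Pow(6, Rational(1, 2))))) = Add(Rational(49, 40), Mul(Rational(3, 40), I, Pow(6, Rational(1, 2))))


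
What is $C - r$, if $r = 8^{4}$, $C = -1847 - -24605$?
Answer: $18662$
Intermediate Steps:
$C = 22758$ ($C = -1847 + 24605 = 22758$)
$r = 4096$
$C - r = 22758 - 4096 = 18662$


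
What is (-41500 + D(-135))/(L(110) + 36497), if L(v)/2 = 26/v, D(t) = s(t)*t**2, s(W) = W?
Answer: -137603125/2007361 ≈ -68.549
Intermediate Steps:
D(t) = t**3 (D(t) = t*t**2 = t**3)
L(v) = 52/v (L(v) = 2*(26/v) = 52/v)
(-41500 + D(-135))/(L(110) + 36497) = (-41500 + (-135)**3)/(52/110 + 36497) = (-41500 - 2460375)/(52*(1/110) + 36497) = -2501875/(26/55 + 36497) = -2501875/2007361/55 = -2501875*55/2007361 = -137603125/2007361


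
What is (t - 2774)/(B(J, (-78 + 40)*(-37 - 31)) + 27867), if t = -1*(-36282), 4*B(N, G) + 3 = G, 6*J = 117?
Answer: 134032/114049 ≈ 1.1752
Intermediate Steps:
J = 39/2 (J = (⅙)*117 = 39/2 ≈ 19.500)
B(N, G) = -¾ + G/4
t = 36282
(t - 2774)/(B(J, (-78 + 40)*(-37 - 31)) + 27867) = (36282 - 2774)/((-¾ + ((-78 + 40)*(-37 - 31))/4) + 27867) = 33508/((-¾ + (-38*(-68))/4) + 27867) = 33508/((-¾ + (¼)*2584) + 27867) = 33508/((-¾ + 646) + 27867) = 33508/(2581/4 + 27867) = 33508/(114049/4) = 33508*(4/114049) = 134032/114049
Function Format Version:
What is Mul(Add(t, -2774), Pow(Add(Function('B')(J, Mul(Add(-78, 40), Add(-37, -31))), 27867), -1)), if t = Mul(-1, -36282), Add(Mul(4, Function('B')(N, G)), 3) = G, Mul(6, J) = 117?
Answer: Rational(134032, 114049) ≈ 1.1752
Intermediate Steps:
J = Rational(39, 2) (J = Mul(Rational(1, 6), 117) = Rational(39, 2) ≈ 19.500)
Function('B')(N, G) = Add(Rational(-3, 4), Mul(Rational(1, 4), G))
t = 36282
Mul(Add(t, -2774), Pow(Add(Function('B')(J, Mul(Add(-78, 40), Add(-37, -31))), 27867), -1)) = Mul(Add(36282, -2774), Pow(Add(Add(Rational(-3, 4), Mul(Rational(1, 4), Mul(Add(-78, 40), Add(-37, -31)))), 27867), -1)) = Mul(33508, Pow(Add(Add(Rational(-3, 4), Mul(Rational(1, 4), Mul(-38, -68))), 27867), -1)) = Mul(33508, Pow(Add(Add(Rational(-3, 4), Mul(Rational(1, 4), 2584)), 27867), -1)) = Mul(33508, Pow(Add(Add(Rational(-3, 4), 646), 27867), -1)) = Mul(33508, Pow(Add(Rational(2581, 4), 27867), -1)) = Mul(33508, Pow(Rational(114049, 4), -1)) = Mul(33508, Rational(4, 114049)) = Rational(134032, 114049)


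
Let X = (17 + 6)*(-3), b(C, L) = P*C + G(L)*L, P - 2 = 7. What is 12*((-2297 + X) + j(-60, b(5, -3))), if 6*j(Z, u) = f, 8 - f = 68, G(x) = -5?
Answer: -28512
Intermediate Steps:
P = 9 (P = 2 + 7 = 9)
b(C, L) = -5*L + 9*C (b(C, L) = 9*C - 5*L = -5*L + 9*C)
f = -60 (f = 8 - 1*68 = 8 - 68 = -60)
j(Z, u) = -10 (j(Z, u) = (⅙)*(-60) = -10)
X = -69 (X = 23*(-3) = -69)
12*((-2297 + X) + j(-60, b(5, -3))) = 12*((-2297 - 69) - 10) = 12*(-2366 - 10) = 12*(-2376) = -28512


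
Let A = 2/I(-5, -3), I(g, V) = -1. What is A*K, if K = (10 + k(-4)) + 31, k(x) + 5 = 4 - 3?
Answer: -74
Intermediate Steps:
k(x) = -4 (k(x) = -5 + (4 - 3) = -5 + 1 = -4)
A = -2 (A = 2/(-1) = 2*(-1) = -2)
K = 37 (K = (10 - 4) + 31 = 6 + 31 = 37)
A*K = -2*37 = -74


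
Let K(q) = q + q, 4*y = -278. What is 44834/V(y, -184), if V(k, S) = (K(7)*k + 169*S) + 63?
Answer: -22417/16003 ≈ -1.4008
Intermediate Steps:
y = -139/2 (y = (¼)*(-278) = -139/2 ≈ -69.500)
K(q) = 2*q
V(k, S) = 63 + 14*k + 169*S (V(k, S) = ((2*7)*k + 169*S) + 63 = (14*k + 169*S) + 63 = 63 + 14*k + 169*S)
44834/V(y, -184) = 44834/(63 + 14*(-139/2) + 169*(-184)) = 44834/(63 - 973 - 31096) = 44834/(-32006) = 44834*(-1/32006) = -22417/16003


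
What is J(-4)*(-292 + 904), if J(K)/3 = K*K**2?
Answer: -117504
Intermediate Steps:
J(K) = 3*K**3 (J(K) = 3*(K*K**2) = 3*K**3)
J(-4)*(-292 + 904) = (3*(-4)**3)*(-292 + 904) = (3*(-64))*612 = -192*612 = -117504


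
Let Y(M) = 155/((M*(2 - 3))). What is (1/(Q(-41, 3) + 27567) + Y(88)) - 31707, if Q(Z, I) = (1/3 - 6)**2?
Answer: -10829778635/341539 ≈ -31709.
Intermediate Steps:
Q(Z, I) = 289/9 (Q(Z, I) = (1/3 - 6)**2 = (-17/3)**2 = 289/9)
Y(M) = -155/M (Y(M) = 155/((M*(-1))) = 155/((-M)) = 155*(-1/M) = -155/M)
(1/(Q(-41, 3) + 27567) + Y(88)) - 31707 = (1/(289/9 + 27567) - 155/88) - 31707 = (1/(248392/9) - 155*1/88) - 31707 = (9/248392 - 155/88) - 31707 = -601562/341539 - 31707 = -10829778635/341539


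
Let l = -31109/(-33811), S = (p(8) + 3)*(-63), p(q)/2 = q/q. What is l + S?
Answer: -10619356/33811 ≈ -314.08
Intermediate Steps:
p(q) = 2 (p(q) = 2*(q/q) = 2*1 = 2)
S = -315 (S = (2 + 3)*(-63) = 5*(-63) = -315)
l = 31109/33811 (l = -31109*(-1/33811) = 31109/33811 ≈ 0.92008)
l + S = 31109/33811 - 315 = -10619356/33811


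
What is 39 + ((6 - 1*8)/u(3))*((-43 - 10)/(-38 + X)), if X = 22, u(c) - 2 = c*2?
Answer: 2443/64 ≈ 38.172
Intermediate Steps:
u(c) = 2 + 2*c (u(c) = 2 + c*2 = 2 + 2*c)
39 + ((6 - 1*8)/u(3))*((-43 - 10)/(-38 + X)) = 39 + ((6 - 1*8)/(2 + 2*3))*((-43 - 10)/(-38 + 22)) = 39 + ((6 - 8)/(2 + 6))*(-53/(-16)) = 39 + (-2/8)*(-53*(-1/16)) = 39 - 2*⅛*(53/16) = 39 - ¼*53/16 = 39 - 53/64 = 2443/64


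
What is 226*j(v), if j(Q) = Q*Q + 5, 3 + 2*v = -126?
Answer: 1882693/2 ≈ 9.4135e+5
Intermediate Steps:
v = -129/2 (v = -3/2 + (½)*(-126) = -3/2 - 63 = -129/2 ≈ -64.500)
j(Q) = 5 + Q² (j(Q) = Q² + 5 = 5 + Q²)
226*j(v) = 226*(5 + (-129/2)²) = 226*(5 + 16641/4) = 226*(16661/4) = 1882693/2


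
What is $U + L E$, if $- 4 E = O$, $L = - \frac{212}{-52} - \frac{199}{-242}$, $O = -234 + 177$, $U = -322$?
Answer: $- \frac{3173507}{12584} \approx -252.19$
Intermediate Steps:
$O = -57$
$L = \frac{15413}{3146}$ ($L = \left(-212\right) \left(- \frac{1}{52}\right) - - \frac{199}{242} = \frac{53}{13} + \frac{199}{242} = \frac{15413}{3146} \approx 4.8992$)
$E = \frac{57}{4}$ ($E = \left(- \frac{1}{4}\right) \left(-57\right) = \frac{57}{4} \approx 14.25$)
$U + L E = -322 + \frac{15413}{3146} \cdot \frac{57}{4} = -322 + \frac{878541}{12584} = - \frac{3173507}{12584}$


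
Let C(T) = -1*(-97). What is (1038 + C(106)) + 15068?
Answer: 16203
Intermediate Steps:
C(T) = 97
(1038 + C(106)) + 15068 = (1038 + 97) + 15068 = 1135 + 15068 = 16203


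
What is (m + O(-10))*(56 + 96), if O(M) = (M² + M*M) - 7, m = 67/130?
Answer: 1911932/65 ≈ 29414.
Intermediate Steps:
m = 67/130 (m = 67*(1/130) = 67/130 ≈ 0.51538)
O(M) = -7 + 2*M² (O(M) = (M² + M²) - 7 = 2*M² - 7 = -7 + 2*M²)
(m + O(-10))*(56 + 96) = (67/130 + (-7 + 2*(-10)²))*(56 + 96) = (67/130 + (-7 + 2*100))*152 = (67/130 + (-7 + 200))*152 = (67/130 + 193)*152 = (25157/130)*152 = 1911932/65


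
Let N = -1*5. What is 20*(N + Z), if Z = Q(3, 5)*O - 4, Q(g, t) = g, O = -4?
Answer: -420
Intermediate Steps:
N = -5
Z = -16 (Z = 3*(-4) - 4 = -12 - 4 = -16)
20*(N + Z) = 20*(-5 - 16) = 20*(-21) = -420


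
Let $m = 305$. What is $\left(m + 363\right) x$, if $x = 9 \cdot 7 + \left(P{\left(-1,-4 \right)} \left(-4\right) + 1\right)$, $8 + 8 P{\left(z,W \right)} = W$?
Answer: $46760$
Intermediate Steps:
$P{\left(z,W \right)} = -1 + \frac{W}{8}$
$x = 70$ ($x = 9 \cdot 7 + \left(\left(-1 + \frac{1}{8} \left(-4\right)\right) \left(-4\right) + 1\right) = 63 + \left(\left(-1 - \frac{1}{2}\right) \left(-4\right) + 1\right) = 63 + \left(\left(- \frac{3}{2}\right) \left(-4\right) + 1\right) = 63 + \left(6 + 1\right) = 63 + 7 = 70$)
$\left(m + 363\right) x = \left(305 + 363\right) 70 = 668 \cdot 70 = 46760$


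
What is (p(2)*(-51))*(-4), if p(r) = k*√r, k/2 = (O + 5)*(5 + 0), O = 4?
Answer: 18360*√2 ≈ 25965.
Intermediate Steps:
k = 90 (k = 2*((4 + 5)*(5 + 0)) = 2*(9*5) = 2*45 = 90)
p(r) = 90*√r
(p(2)*(-51))*(-4) = ((90*√2)*(-51))*(-4) = -4590*√2*(-4) = 18360*√2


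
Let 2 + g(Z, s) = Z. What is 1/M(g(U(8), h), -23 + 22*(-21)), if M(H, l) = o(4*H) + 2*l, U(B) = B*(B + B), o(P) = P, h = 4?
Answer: -1/466 ≈ -0.0021459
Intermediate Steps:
U(B) = 2*B² (U(B) = B*(2*B) = 2*B²)
g(Z, s) = -2 + Z
M(H, l) = 2*l + 4*H (M(H, l) = 4*H + 2*l = 2*l + 4*H)
1/M(g(U(8), h), -23 + 22*(-21)) = 1/(2*(-23 + 22*(-21)) + 4*(-2 + 2*8²)) = 1/(2*(-23 - 462) + 4*(-2 + 2*64)) = 1/(2*(-485) + 4*(-2 + 128)) = 1/(-970 + 4*126) = 1/(-970 + 504) = 1/(-466) = -1/466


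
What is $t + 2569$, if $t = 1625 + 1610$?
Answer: $5804$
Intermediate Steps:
$t = 3235$
$t + 2569 = 3235 + 2569 = 5804$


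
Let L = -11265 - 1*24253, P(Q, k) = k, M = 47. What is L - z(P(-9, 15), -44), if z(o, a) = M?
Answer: -35565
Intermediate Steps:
L = -35518 (L = -11265 - 24253 = -35518)
z(o, a) = 47
L - z(P(-9, 15), -44) = -35518 - 1*47 = -35518 - 47 = -35565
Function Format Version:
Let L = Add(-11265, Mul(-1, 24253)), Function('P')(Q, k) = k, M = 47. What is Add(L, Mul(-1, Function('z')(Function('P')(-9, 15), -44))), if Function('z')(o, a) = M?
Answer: -35565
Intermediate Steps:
L = -35518 (L = Add(-11265, -24253) = -35518)
Function('z')(o, a) = 47
Add(L, Mul(-1, Function('z')(Function('P')(-9, 15), -44))) = Add(-35518, Mul(-1, 47)) = Add(-35518, -47) = -35565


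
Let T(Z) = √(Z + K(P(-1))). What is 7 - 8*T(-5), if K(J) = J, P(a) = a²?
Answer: 7 - 16*I ≈ 7.0 - 16.0*I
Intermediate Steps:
T(Z) = √(1 + Z) (T(Z) = √(Z + (-1)²) = √(Z + 1) = √(1 + Z))
7 - 8*T(-5) = 7 - 8*√(1 - 5) = 7 - 16*I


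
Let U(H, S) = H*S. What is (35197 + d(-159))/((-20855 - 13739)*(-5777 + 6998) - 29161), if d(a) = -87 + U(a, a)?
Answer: -60391/42268435 ≈ -0.0014287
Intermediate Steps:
d(a) = -87 + a² (d(a) = -87 + a*a = -87 + a²)
(35197 + d(-159))/((-20855 - 13739)*(-5777 + 6998) - 29161) = (35197 + (-87 + (-159)²))/((-20855 - 13739)*(-5777 + 6998) - 29161) = (35197 + (-87 + 25281))/(-34594*1221 - 29161) = (35197 + 25194)/(-42239274 - 29161) = 60391/(-42268435) = 60391*(-1/42268435) = -60391/42268435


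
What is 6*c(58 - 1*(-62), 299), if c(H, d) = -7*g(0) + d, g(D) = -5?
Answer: 2004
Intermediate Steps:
c(H, d) = 35 + d (c(H, d) = -7*(-5) + d = 35 + d)
6*c(58 - 1*(-62), 299) = 6*(35 + 299) = 6*334 = 2004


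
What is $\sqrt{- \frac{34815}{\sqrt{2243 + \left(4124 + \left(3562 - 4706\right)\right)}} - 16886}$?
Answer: $\frac{\sqrt{-51182833766 - 20204305 \sqrt{5223}}}{1741} \approx 131.79 i$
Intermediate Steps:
$\sqrt{- \frac{34815}{\sqrt{2243 + \left(4124 + \left(3562 - 4706\right)\right)}} - 16886} = \sqrt{- \frac{34815}{\sqrt{2243 + \left(4124 - 1144\right)}} - 16886} = \sqrt{- \frac{34815}{\sqrt{2243 + 2980}} - 16886} = \sqrt{- \frac{34815}{\sqrt{5223}} - 16886} = \sqrt{- 34815 \frac{\sqrt{5223}}{5223} - 16886} = \sqrt{- \frac{11605 \sqrt{5223}}{1741} - 16886} = \sqrt{-16886 - \frac{11605 \sqrt{5223}}{1741}}$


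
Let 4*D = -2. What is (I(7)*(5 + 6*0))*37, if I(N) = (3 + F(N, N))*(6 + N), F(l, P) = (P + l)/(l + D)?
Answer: 12395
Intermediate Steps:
D = -1/2 (D = (1/4)*(-2) = -1/2 ≈ -0.50000)
F(l, P) = (P + l)/(-1/2 + l) (F(l, P) = (P + l)/(l - 1/2) = (P + l)/(-1/2 + l))
I(N) = (3 + 4*N/(-1 + 2*N))*(6 + N) (I(N) = (3 + 2*(N + N)/(-1 + 2*N))*(6 + N) = (3 + 2*(2*N)/(-1 + 2*N))*(6 + N) = (3 + 4*N/(-1 + 2*N))*(6 + N))
(I(7)*(5 + 6*0))*37 = (((-18 + 10*7**2 + 57*7)/(-1 + 2*7))*(5 + 6*0))*37 = (((-18 + 10*49 + 399)/(-1 + 14))*(5 + 0))*37 = (((-18 + 490 + 399)/13)*5)*37 = (((1/13)*871)*5)*37 = (67*5)*37 = 335*37 = 12395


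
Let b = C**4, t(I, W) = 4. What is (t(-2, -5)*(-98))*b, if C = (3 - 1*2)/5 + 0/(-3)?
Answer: -392/625 ≈ -0.62720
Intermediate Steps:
C = 1/5 (C = (3 - 2)*(1/5) + 0*(-1/3) = 1*(1/5) + 0 = 1/5 + 0 = 1/5 ≈ 0.20000)
b = 1/625 (b = (1/5)**4 = 1/625 ≈ 0.0016000)
(t(-2, -5)*(-98))*b = (4*(-98))*(1/625) = -392*1/625 = -392/625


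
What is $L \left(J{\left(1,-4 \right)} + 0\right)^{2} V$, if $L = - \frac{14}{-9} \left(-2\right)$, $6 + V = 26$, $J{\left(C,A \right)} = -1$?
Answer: $- \frac{560}{9} \approx -62.222$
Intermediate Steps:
$V = 20$ ($V = -6 + 26 = 20$)
$L = - \frac{28}{9}$ ($L = \left(-14\right) \left(- \frac{1}{9}\right) \left(-2\right) = \frac{14}{9} \left(-2\right) = - \frac{28}{9} \approx -3.1111$)
$L \left(J{\left(1,-4 \right)} + 0\right)^{2} V = - \frac{28 \left(-1 + 0\right)^{2}}{9} \cdot 20 = - \frac{28 \left(-1\right)^{2}}{9} \cdot 20 = \left(- \frac{28}{9}\right) 1 \cdot 20 = \left(- \frac{28}{9}\right) 20 = - \frac{560}{9}$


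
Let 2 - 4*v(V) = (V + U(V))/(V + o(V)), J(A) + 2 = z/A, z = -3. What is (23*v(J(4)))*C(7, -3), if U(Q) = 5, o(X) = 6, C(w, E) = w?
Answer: 2737/52 ≈ 52.635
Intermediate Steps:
J(A) = -2 - 3/A
v(V) = ½ - (5 + V)/(4*(6 + V)) (v(V) = ½ - (V + 5)/(4*(V + 6)) = ½ - (5 + V)/(4*(6 + V)))
(23*v(J(4)))*C(7, -3) = (23*((7 + (-2 - 3/4))/(4*(6 + (-2 - 3/4)))))*7 = (23*((7 + (-2 - 3*¼))/(4*(6 + (-2 - 3*¼)))))*7 = (23*((7 + (-2 - ¾))/(4*(6 + (-2 - ¾)))))*7 = (23*((7 - 11/4)/(4*(6 - 11/4))))*7 = (23*((¼)*(17/4)/(13/4)))*7 = (23*((¼)*(4/13)*(17/4)))*7 = (23*(17/52))*7 = (391/52)*7 = 2737/52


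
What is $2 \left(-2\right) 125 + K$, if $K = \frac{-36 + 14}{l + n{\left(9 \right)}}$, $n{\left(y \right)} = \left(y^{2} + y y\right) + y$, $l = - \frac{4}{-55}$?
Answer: $- \frac{4705710}{9409} \approx -500.13$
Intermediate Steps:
$l = \frac{4}{55}$ ($l = \left(-4\right) \left(- \frac{1}{55}\right) = \frac{4}{55} \approx 0.072727$)
$n{\left(y \right)} = y + 2 y^{2}$ ($n{\left(y \right)} = \left(y^{2} + y^{2}\right) + y = 2 y^{2} + y = y + 2 y^{2}$)
$K = - \frac{1210}{9409}$ ($K = \frac{-36 + 14}{\frac{4}{55} + 9 \left(1 + 2 \cdot 9\right)} = - \frac{22}{\frac{4}{55} + 9 \left(1 + 18\right)} = - \frac{22}{\frac{4}{55} + 9 \cdot 19} = - \frac{22}{\frac{4}{55} + 171} = - \frac{22}{\frac{9409}{55}} = \left(-22\right) \frac{55}{9409} = - \frac{1210}{9409} \approx -0.1286$)
$2 \left(-2\right) 125 + K = 2 \left(-2\right) 125 - \frac{1210}{9409} = \left(-4\right) 125 - \frac{1210}{9409} = -500 - \frac{1210}{9409} = - \frac{4705710}{9409}$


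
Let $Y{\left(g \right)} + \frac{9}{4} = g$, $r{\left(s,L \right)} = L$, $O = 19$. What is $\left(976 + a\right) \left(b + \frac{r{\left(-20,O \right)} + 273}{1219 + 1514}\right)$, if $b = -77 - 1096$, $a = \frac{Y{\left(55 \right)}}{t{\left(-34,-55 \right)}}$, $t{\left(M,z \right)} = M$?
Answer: $- \frac{141603713475}{123896} \approx -1.1429 \cdot 10^{6}$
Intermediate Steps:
$Y{\left(g \right)} = - \frac{9}{4} + g$
$a = - \frac{211}{136}$ ($a = \frac{- \frac{9}{4} + 55}{-34} = \frac{211}{4} \left(- \frac{1}{34}\right) = - \frac{211}{136} \approx -1.5515$)
$b = -1173$ ($b = -77 - 1096 = -1173$)
$\left(976 + a\right) \left(b + \frac{r{\left(-20,O \right)} + 273}{1219 + 1514}\right) = \left(976 - \frac{211}{136}\right) \left(-1173 + \frac{19 + 273}{1219 + 1514}\right) = \frac{132525 \left(-1173 + \frac{292}{2733}\right)}{136} = \frac{132525}{136} \left(- \frac{3205517}{2733}\right) = - \frac{141603713475}{123896}$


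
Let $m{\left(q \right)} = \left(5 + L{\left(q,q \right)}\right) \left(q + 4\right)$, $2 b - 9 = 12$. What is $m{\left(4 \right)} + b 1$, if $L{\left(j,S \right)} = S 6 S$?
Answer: $\frac{1637}{2} \approx 818.5$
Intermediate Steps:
$b = \frac{21}{2}$ ($b = \frac{9}{2} + \frac{1}{2} \cdot 12 = \frac{9}{2} + 6 = \frac{21}{2} \approx 10.5$)
$L{\left(j,S \right)} = 6 S^{2}$ ($L{\left(j,S \right)} = 6 S S = 6 S^{2}$)
$m{\left(q \right)} = \left(4 + q\right) \left(5 + 6 q^{2}\right)$ ($m{\left(q \right)} = \left(5 + 6 q^{2}\right) \left(q + 4\right) = \left(5 + 6 q^{2}\right) \left(4 + q\right) = \left(4 + q\right) \left(5 + 6 q^{2}\right)$)
$m{\left(4 \right)} + b 1 = \left(20 + 5 \cdot 4 + 6 \cdot 4^{3} + 24 \cdot 4^{2}\right) + \frac{21}{2} \cdot 1 = \left(20 + 20 + 6 \cdot 64 + 24 \cdot 16\right) + \frac{21}{2} = \left(20 + 20 + 384 + 384\right) + \frac{21}{2} = 808 + \frac{21}{2} = \frac{1637}{2}$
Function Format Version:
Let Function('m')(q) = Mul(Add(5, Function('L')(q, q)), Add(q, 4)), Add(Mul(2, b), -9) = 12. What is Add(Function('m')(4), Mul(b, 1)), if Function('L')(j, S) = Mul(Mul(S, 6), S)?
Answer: Rational(1637, 2) ≈ 818.50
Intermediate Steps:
b = Rational(21, 2) (b = Add(Rational(9, 2), Mul(Rational(1, 2), 12)) = Add(Rational(9, 2), 6) = Rational(21, 2) ≈ 10.500)
Function('L')(j, S) = Mul(6, Pow(S, 2)) (Function('L')(j, S) = Mul(Mul(6, S), S) = Mul(6, Pow(S, 2)))
Function('m')(q) = Mul(Add(4, q), Add(5, Mul(6, Pow(q, 2)))) (Function('m')(q) = Mul(Add(5, Mul(6, Pow(q, 2))), Add(q, 4)) = Mul(Add(5, Mul(6, Pow(q, 2))), Add(4, q)) = Mul(Add(4, q), Add(5, Mul(6, Pow(q, 2)))))
Add(Function('m')(4), Mul(b, 1)) = Add(Add(20, Mul(5, 4), Mul(6, Pow(4, 3)), Mul(24, Pow(4, 2))), Mul(Rational(21, 2), 1)) = Add(Add(20, 20, Mul(6, 64), Mul(24, 16)), Rational(21, 2)) = Add(Add(20, 20, 384, 384), Rational(21, 2)) = Add(808, Rational(21, 2)) = Rational(1637, 2)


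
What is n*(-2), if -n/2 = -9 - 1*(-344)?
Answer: 1340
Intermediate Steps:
n = -670 (n = -2*(-9 - 1*(-344)) = -2*(-9 + 344) = -2*335 = -670)
n*(-2) = -670*(-2) = 1340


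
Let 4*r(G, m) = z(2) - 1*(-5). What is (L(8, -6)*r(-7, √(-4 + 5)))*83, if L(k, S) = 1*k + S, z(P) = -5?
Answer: 0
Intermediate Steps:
L(k, S) = S + k (L(k, S) = k + S = S + k)
r(G, m) = 0 (r(G, m) = (-5 - 1*(-5))/4 = (-5 + 5)/4 = (¼)*0 = 0)
(L(8, -6)*r(-7, √(-4 + 5)))*83 = ((-6 + 8)*0)*83 = (2*0)*83 = 0*83 = 0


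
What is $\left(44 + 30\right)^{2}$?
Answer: $5476$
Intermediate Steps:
$\left(44 + 30\right)^{2} = 74^{2} = 5476$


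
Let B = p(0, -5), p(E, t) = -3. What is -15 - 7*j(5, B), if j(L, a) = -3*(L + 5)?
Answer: 195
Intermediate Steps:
B = -3
j(L, a) = -15 - 3*L (j(L, a) = -3*(5 + L) = -15 - 3*L)
-15 - 7*j(5, B) = -15 - 7*(-15 - 3*5) = -15 - 7*(-15 - 15) = -15 - 7*(-30) = -15 + 210 = 195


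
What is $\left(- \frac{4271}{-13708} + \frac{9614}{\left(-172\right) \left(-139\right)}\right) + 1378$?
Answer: $\frac{112961757593}{81932716} \approx 1378.7$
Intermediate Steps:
$\left(- \frac{4271}{-13708} + \frac{9614}{\left(-172\right) \left(-139\right)}\right) + 1378 = \left(\left(-4271\right) \left(- \frac{1}{13708}\right) + \frac{9614}{23908}\right) + 1378 = \left(\frac{4271}{13708} + 9614 \cdot \frac{1}{23908}\right) + 1378 = \left(\frac{4271}{13708} + \frac{4807}{11954}\right) + 1378 = \frac{58474945}{81932716} + 1378 = \frac{112961757593}{81932716}$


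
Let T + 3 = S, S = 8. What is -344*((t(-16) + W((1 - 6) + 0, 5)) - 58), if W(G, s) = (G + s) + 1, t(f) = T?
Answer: 17888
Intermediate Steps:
T = 5 (T = -3 + 8 = 5)
t(f) = 5
W(G, s) = 1 + G + s
-344*((t(-16) + W((1 - 6) + 0, 5)) - 58) = -344*((5 + (1 + ((1 - 6) + 0) + 5)) - 58) = -344*((5 + (1 + (-5 + 0) + 5)) - 58) = -344*((5 + (1 - 5 + 5)) - 58) = -344*((5 + 1) - 58) = -344*(6 - 58) = -344*(-52) = 17888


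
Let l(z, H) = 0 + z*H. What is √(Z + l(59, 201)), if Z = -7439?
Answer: 2*√1105 ≈ 66.483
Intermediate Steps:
l(z, H) = H*z (l(z, H) = 0 + H*z = H*z)
√(Z + l(59, 201)) = √(-7439 + 201*59) = √(-7439 + 11859) = √4420 = 2*√1105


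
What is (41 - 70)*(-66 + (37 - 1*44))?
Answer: 2117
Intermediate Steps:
(41 - 70)*(-66 + (37 - 1*44)) = -29*(-66 + (37 - 44)) = -29*(-66 - 7) = -29*(-73) = 2117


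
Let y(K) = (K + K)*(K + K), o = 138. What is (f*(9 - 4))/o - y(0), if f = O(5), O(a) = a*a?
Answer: 125/138 ≈ 0.90580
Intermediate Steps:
O(a) = a²
f = 25 (f = 5² = 25)
y(K) = 4*K² (y(K) = (2*K)*(2*K) = 4*K²)
(f*(9 - 4))/o - y(0) = (25*(9 - 4))/138 - 4*0² = (25*5)*(1/138) - 4*0 = 125*(1/138) - 1*0 = 125/138 + 0 = 125/138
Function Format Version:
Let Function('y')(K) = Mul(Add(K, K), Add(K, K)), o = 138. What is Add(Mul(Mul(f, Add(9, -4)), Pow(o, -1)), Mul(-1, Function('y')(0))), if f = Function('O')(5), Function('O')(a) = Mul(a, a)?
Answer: Rational(125, 138) ≈ 0.90580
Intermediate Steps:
Function('O')(a) = Pow(a, 2)
f = 25 (f = Pow(5, 2) = 25)
Function('y')(K) = Mul(4, Pow(K, 2)) (Function('y')(K) = Mul(Mul(2, K), Mul(2, K)) = Mul(4, Pow(K, 2)))
Add(Mul(Mul(f, Add(9, -4)), Pow(o, -1)), Mul(-1, Function('y')(0))) = Add(Mul(Mul(25, Add(9, -4)), Pow(138, -1)), Mul(-1, Mul(4, Pow(0, 2)))) = Add(Mul(Mul(25, 5), Rational(1, 138)), Mul(-1, Mul(4, 0))) = Add(Mul(125, Rational(1, 138)), Mul(-1, 0)) = Add(Rational(125, 138), 0) = Rational(125, 138)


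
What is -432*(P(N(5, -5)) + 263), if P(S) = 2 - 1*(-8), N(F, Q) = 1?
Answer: -117936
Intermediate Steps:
P(S) = 10 (P(S) = 2 + 8 = 10)
-432*(P(N(5, -5)) + 263) = -432*(10 + 263) = -432*273 = -117936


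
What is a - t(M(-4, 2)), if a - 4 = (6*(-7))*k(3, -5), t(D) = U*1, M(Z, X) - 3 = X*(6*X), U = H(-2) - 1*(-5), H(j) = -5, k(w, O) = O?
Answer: 214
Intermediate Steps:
U = 0 (U = -5 - 1*(-5) = -5 + 5 = 0)
M(Z, X) = 3 + 6*X² (M(Z, X) = 3 + X*(6*X) = 3 + 6*X²)
t(D) = 0 (t(D) = 0*1 = 0)
a = 214 (a = 4 + (6*(-7))*(-5) = 4 - 42*(-5) = 4 + 210 = 214)
a - t(M(-4, 2)) = 214 - 1*0 = 214 + 0 = 214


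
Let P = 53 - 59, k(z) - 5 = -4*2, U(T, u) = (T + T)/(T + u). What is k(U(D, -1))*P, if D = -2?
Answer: 18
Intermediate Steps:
U(T, u) = 2*T/(T + u) (U(T, u) = (2*T)/(T + u) = 2*T/(T + u))
k(z) = -3 (k(z) = 5 - 4*2 = 5 - 8 = -3)
P = -6
k(U(D, -1))*P = -3*(-6) = 18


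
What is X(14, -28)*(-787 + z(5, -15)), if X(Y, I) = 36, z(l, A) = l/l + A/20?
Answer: -28323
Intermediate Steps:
z(l, A) = 1 + A/20 (z(l, A) = 1 + A*(1/20) = 1 + A/20)
X(14, -28)*(-787 + z(5, -15)) = 36*(-787 + (1 + (1/20)*(-15))) = 36*(-787 + (1 - 3/4)) = 36*(-787 + 1/4) = 36*(-3147/4) = -28323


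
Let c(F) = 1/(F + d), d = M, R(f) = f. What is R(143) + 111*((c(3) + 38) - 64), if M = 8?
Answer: -30062/11 ≈ -2732.9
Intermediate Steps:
d = 8
c(F) = 1/(8 + F) (c(F) = 1/(F + 8) = 1/(8 + F))
R(143) + 111*((c(3) + 38) - 64) = 143 + 111*((1/(8 + 3) + 38) - 64) = 143 + 111*((1/11 + 38) - 64) = 143 + 111*(419/11 - 64) = 143 + 111*(-285/11) = 143 - 31635/11 = -30062/11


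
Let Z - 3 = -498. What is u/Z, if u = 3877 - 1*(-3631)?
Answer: -7508/495 ≈ -15.168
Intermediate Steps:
Z = -495 (Z = 3 - 498 = -495)
u = 7508 (u = 3877 + 3631 = 7508)
u/Z = 7508/(-495) = 7508*(-1/495) = -7508/495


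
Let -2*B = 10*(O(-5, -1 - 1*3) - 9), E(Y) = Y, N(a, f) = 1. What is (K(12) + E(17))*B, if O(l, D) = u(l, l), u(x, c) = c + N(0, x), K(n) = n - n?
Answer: 1105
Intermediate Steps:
K(n) = 0
u(x, c) = 1 + c (u(x, c) = c + 1 = 1 + c)
O(l, D) = 1 + l
B = 65 (B = -5*((1 - 5) - 9) = -5*(-4 - 9) = -5*(-13) = -½*(-130) = 65)
(K(12) + E(17))*B = (0 + 17)*65 = 17*65 = 1105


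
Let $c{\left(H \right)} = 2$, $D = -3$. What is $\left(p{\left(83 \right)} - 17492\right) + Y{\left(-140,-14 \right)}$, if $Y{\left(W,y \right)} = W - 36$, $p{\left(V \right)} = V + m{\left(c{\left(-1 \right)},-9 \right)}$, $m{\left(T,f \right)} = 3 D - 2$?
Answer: $-17596$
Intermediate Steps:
$m{\left(T,f \right)} = -11$ ($m{\left(T,f \right)} = 3 \left(-3\right) - 2 = -9 - 2 = -11$)
$p{\left(V \right)} = -11 + V$ ($p{\left(V \right)} = V - 11 = -11 + V$)
$Y{\left(W,y \right)} = -36 + W$
$\left(p{\left(83 \right)} - 17492\right) + Y{\left(-140,-14 \right)} = \left(\left(-11 + 83\right) - 17492\right) - 176 = \left(72 - 17492\right) - 176 = -17420 - 176 = -17596$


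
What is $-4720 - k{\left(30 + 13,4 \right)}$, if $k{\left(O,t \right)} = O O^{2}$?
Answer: $-84227$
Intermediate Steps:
$k{\left(O,t \right)} = O^{3}$
$-4720 - k{\left(30 + 13,4 \right)} = -4720 - \left(30 + 13\right)^{3} = -4720 - 43^{3} = -4720 - 79507 = -84227$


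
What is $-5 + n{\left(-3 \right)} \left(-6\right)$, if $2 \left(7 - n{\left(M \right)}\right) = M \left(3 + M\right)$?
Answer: $-47$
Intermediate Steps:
$n{\left(M \right)} = 7 - \frac{M \left(3 + M\right)}{2}$
$-5 + n{\left(-3 \right)} \left(-6\right) = -5 + \left(7 - - \frac{9}{2} - \frac{\left(-3\right)^{2}}{2}\right) \left(-6\right) = -5 + \left(7 + \frac{9}{2} - \frac{9}{2}\right) \left(-6\right) = -5 + 7 \left(-6\right) = -5 - 42 = -47$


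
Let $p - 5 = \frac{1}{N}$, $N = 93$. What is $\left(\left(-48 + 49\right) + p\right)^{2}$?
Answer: $\frac{312481}{8649} \approx 36.129$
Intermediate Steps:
$p = \frac{466}{93}$ ($p = 5 + \frac{1}{93} = \frac{466}{93} \approx 5.0107$)
$\left(\left(-48 + 49\right) + p\right)^{2} = \left(\left(-48 + 49\right) + \frac{466}{93}\right)^{2} = \left(1 + \frac{466}{93}\right)^{2} = \left(\frac{559}{93}\right)^{2} = \frac{312481}{8649}$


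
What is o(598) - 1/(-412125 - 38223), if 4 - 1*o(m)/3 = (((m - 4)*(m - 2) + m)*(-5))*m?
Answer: 1432538682254497/450348 ≈ 3.1810e+9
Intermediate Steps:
o(m) = 12 - 3*m*(-5*m - 5*(-4 + m)*(-2 + m)) (o(m) = 12 - 3*((m - 4)*(m - 2) + m)*(-5)*m = 12 - 3*((-4 + m)*(-2 + m) + m)*(-5)*m = 12 - 3*(m + (-4 + m)*(-2 + m))*(-5)*m = 12 - 3*(-5*m - 5*(-4 + m)*(-2 + m))*m = 12 - 3*m*(-5*m - 5*(-4 + m)*(-2 + m)))
o(598) - 1/(-412125 - 38223) = (12 - 75*598² + 15*598³ + 120*598) - 1/(-412125 - 38223) = (12 - 75*357604 + 15*213847192 + 71760) - 1/(-450348) = (12 - 26820300 + 3207707880 + 71760) - 1*(-1/450348) = 3180959352 + 1/450348 = 1432538682254497/450348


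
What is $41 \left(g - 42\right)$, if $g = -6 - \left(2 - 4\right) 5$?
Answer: $-1558$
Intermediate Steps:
$g = 4$ ($g = -6 - \left(-2\right) 5 = -6 - -10 = -6 + 10 = 4$)
$41 \left(g - 42\right) = 41 \left(4 - 42\right) = 41 \left(-38\right) = -1558$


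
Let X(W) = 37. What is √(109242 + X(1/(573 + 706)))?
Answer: √109279 ≈ 330.57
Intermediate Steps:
√(109242 + X(1/(573 + 706))) = √(109242 + 37) = √109279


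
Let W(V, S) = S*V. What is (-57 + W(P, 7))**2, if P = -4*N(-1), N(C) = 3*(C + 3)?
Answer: 50625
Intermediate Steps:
N(C) = 9 + 3*C (N(C) = 3*(3 + C) = 9 + 3*C)
P = -24 (P = -4*(9 + 3*(-1)) = -4*(9 - 3) = -4*6 = -24)
(-57 + W(P, 7))**2 = (-57 + 7*(-24))**2 = (-57 - 168)**2 = (-225)**2 = 50625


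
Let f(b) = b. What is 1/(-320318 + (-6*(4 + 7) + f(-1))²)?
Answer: -1/315829 ≈ -3.1663e-6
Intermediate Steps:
1/(-320318 + (-6*(4 + 7) + f(-1))²) = 1/(-320318 + (-6*(4 + 7) - 1)²) = 1/(-320318 + (-6*11 - 1)²) = 1/(-320318 + (-66 - 1)²) = 1/(-320318 + (-67)²) = 1/(-320318 + 4489) = 1/(-315829) = -1/315829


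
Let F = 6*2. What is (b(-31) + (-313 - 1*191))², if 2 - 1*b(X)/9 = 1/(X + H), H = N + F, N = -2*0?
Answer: 85100625/361 ≈ 2.3574e+5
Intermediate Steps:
F = 12
N = 0
H = 12 (H = 0 + 12 = 12)
b(X) = 18 - 9/(12 + X) (b(X) = 18 - 9/(X + 12) = 18 - 9/(12 + X))
(b(-31) + (-313 - 1*191))² = (9*(23 + 2*(-31))/(12 - 31) + (-313 - 1*191))² = (9*(23 - 62)/(-19) + (-313 - 191))² = (9*(-1/19)*(-39) - 504)² = (351/19 - 504)² = (-9225/19)² = 85100625/361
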